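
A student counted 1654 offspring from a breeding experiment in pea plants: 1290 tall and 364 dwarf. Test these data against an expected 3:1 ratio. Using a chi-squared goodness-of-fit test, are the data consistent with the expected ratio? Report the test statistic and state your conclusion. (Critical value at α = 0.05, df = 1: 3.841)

7.901; not consistent

Expected counts for N = 1654 under a 3:1 ratio (total parts = 4):
  tall: 1654 × 3/4 = 1240.5
  dwarf: 1654 × 1/4 = 413.5
χ² = Σ (O − E)² / E
  tall: (1290 − 1240.5)² / 1240.5 = 1.9752
  dwarf: (364 − 413.5)² / 413.5 = 5.9256
χ² = 1.9752 + 5.9256 = 7.9008 ≈ 7.901
Degrees of freedom = 2 − 1 = 1; critical value at α = 0.05 is 3.841.
Since 7.901 > 3.841, we reject the null hypothesis — the data do not fit the 3:1 ratio.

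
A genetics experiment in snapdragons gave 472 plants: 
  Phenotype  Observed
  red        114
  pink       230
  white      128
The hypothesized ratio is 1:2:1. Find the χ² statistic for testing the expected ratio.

Under the 1:2:1 hypothesis (Σ ratio = 4, N = 472):
  red: 472 × 1/4 = 118
  pink: 472 × 2/4 = 236
  white: 472 × 1/4 = 118
χ² = Σ (O − E)² / E
  red: (114 − 118)² / 118 = 0.1356
  pink: (230 − 236)² / 236 = 0.1525
  white: (128 − 118)² / 118 = 0.8475
χ² = 0.1356 + 0.1525 + 0.8475 = 1.1356 ≈ 1.136

1.136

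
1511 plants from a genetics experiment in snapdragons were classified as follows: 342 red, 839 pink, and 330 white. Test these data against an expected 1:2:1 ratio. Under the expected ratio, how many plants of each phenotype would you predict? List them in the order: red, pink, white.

377.75, 755.5, 377.75

Total ratio parts = 4. Expected numbers out of 1511:
  red: 1511 × 1/4 = 377.75
  pink: 1511 × 2/4 = 755.5
  white: 1511 × 1/4 = 377.75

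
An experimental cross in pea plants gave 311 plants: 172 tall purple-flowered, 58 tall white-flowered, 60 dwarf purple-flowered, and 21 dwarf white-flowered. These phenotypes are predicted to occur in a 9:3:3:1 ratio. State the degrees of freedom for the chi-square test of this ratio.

3

A goodness-of-fit test with 4 phenotype classes has df = 4 − 1 = 3.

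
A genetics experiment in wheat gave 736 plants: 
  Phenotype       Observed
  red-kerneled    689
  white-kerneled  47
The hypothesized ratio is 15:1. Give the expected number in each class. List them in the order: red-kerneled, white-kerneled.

Under the 15:1 hypothesis (Σ ratio = 16, N = 736):
  red-kerneled: 736 × 15/16 = 690
  white-kerneled: 736 × 1/16 = 46

690, 46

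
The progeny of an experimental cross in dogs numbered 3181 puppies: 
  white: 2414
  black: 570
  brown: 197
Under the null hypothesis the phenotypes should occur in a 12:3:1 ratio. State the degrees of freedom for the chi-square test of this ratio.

2

A goodness-of-fit test with 3 phenotype classes has df = 3 − 1 = 2.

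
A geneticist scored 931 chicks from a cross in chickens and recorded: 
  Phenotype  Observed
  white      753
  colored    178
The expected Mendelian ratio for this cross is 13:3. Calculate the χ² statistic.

Total ratio parts = 16. Expected numbers out of 931:
  white: 931 × 13/16 = 756.4375
  colored: 931 × 3/16 = 174.5625
χ² = Σ (O − E)² / E
  white: (753 − 756.4375)² / 756.4375 = 0.0156
  colored: (178 − 174.5625)² / 174.5625 = 0.0677
χ² = 0.0156 + 0.0677 = 0.0833 ≈ 0.083

0.083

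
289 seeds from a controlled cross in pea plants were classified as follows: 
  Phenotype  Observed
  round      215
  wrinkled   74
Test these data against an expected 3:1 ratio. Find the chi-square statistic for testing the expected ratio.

0.057

Total ratio parts = 4. Expected numbers out of 289:
  round: 289 × 3/4 = 216.75
  wrinkled: 289 × 1/4 = 72.25
χ² = Σ (O − E)² / E
  round: (215 − 216.75)² / 216.75 = 0.0141
  wrinkled: (74 − 72.25)² / 72.25 = 0.0424
χ² = 0.0141 + 0.0424 = 0.0565 ≈ 0.057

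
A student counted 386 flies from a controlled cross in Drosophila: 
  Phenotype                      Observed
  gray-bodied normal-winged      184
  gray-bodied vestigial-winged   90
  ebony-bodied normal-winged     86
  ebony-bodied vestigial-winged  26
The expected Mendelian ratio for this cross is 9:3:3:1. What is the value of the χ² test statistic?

The 9:3:3:1 ratio has 16 parts, so with N = 386 the expected counts are:
  gray-bodied normal-winged: 386 × 9/16 = 217.125
  gray-bodied vestigial-winged: 386 × 3/16 = 72.375
  ebony-bodied normal-winged: 386 × 3/16 = 72.375
  ebony-bodied vestigial-winged: 386 × 1/16 = 24.125
χ² = Σ (O − E)² / E
  gray-bodied normal-winged: (184 − 217.125)² / 217.125 = 5.0536
  gray-bodied vestigial-winged: (90 − 72.375)² / 72.375 = 4.2921
  ebony-bodied normal-winged: (86 − 72.375)² / 72.375 = 2.5650
  ebony-bodied vestigial-winged: (26 − 24.125)² / 24.125 = 0.1457
χ² = 5.0536 + 4.2921 + 2.5650 + 0.1457 = 12.0564 ≈ 12.056

12.056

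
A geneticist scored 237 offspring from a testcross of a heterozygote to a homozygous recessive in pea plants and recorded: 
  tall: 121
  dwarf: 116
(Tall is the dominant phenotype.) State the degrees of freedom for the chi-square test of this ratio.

1

A testcross of a heterozygote (Aa × aa) gives a 1:1 phenotypic ratio.
A goodness-of-fit test with 2 phenotype classes has df = 2 − 1 = 1.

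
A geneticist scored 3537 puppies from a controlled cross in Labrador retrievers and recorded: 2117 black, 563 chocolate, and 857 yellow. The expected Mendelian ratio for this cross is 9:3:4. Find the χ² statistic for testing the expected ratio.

24.138

The 9:3:4 ratio has 16 parts, so with N = 3537 the expected counts are:
  black: 3537 × 9/16 = 1989.5625
  chocolate: 3537 × 3/16 = 663.1875
  yellow: 3537 × 4/16 = 884.25
χ² = Σ (O − E)² / E
  black: (2117 − 1989.5625)² / 1989.5625 = 8.1628
  chocolate: (563 − 663.1875)² / 663.1875 = 15.1353
  yellow: (857 − 884.25)² / 884.25 = 0.8398
χ² = 8.1628 + 15.1353 + 0.8398 = 24.1379 ≈ 24.138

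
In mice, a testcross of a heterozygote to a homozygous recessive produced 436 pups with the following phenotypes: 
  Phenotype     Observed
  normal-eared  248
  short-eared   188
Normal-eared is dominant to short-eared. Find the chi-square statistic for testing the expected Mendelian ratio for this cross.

8.257

A testcross of a heterozygote (Aa × aa) gives a 1:1 phenotypic ratio.
Under the 1:1 hypothesis (Σ ratio = 2, N = 436):
  normal-eared: 436 × 1/2 = 218
  short-eared: 436 × 1/2 = 218
χ² = Σ (O − E)² / E
  normal-eared: (248 − 218)² / 218 = 4.1284
  short-eared: (188 − 218)² / 218 = 4.1284
χ² = 4.1284 + 4.1284 = 8.2568 ≈ 8.257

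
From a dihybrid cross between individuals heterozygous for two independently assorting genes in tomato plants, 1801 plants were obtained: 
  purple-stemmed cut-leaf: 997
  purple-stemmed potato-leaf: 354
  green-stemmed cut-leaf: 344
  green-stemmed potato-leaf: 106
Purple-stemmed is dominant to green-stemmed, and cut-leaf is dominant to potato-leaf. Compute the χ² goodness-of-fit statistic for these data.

A dihybrid F₂ with independent assortment and complete dominance at both loci gives a 9:3:3:1 phenotypic ratio.
The 9:3:3:1 ratio has 16 parts, so with N = 1801 the expected counts are:
  purple-stemmed cut-leaf: 1801 × 9/16 = 1013.0625
  purple-stemmed potato-leaf: 1801 × 3/16 = 337.6875
  green-stemmed cut-leaf: 1801 × 3/16 = 337.6875
  green-stemmed potato-leaf: 1801 × 1/16 = 112.5625
χ² = Σ (O − E)² / E
  purple-stemmed cut-leaf: (997 − 1013.0625)² / 1013.0625 = 0.2547
  purple-stemmed potato-leaf: (354 − 337.6875)² / 337.6875 = 0.7880
  green-stemmed cut-leaf: (344 − 337.6875)² / 337.6875 = 0.1180
  green-stemmed potato-leaf: (106 − 112.5625)² / 112.5625 = 0.3826
χ² = 0.2547 + 0.7880 + 0.1180 + 0.3826 = 1.5433 ≈ 1.543

1.543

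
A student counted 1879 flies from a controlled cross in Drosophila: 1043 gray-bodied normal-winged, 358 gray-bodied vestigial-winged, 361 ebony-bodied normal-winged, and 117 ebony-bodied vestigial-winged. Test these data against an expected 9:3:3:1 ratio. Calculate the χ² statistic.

0.491

The 9:3:3:1 ratio has 16 parts, so with N = 1879 the expected counts are:
  gray-bodied normal-winged: 1879 × 9/16 = 1056.9375
  gray-bodied vestigial-winged: 1879 × 3/16 = 352.3125
  ebony-bodied normal-winged: 1879 × 3/16 = 352.3125
  ebony-bodied vestigial-winged: 1879 × 1/16 = 117.4375
χ² = Σ (O − E)² / E
  gray-bodied normal-winged: (1043 − 1056.9375)² / 1056.9375 = 0.1838
  gray-bodied vestigial-winged: (358 − 352.3125)² / 352.3125 = 0.0918
  ebony-bodied normal-winged: (361 − 352.3125)² / 352.3125 = 0.2142
  ebony-bodied vestigial-winged: (117 − 117.4375)² / 117.4375 = 0.0016
χ² = 0.1838 + 0.0918 + 0.2142 + 0.0016 = 0.4914 ≈ 0.491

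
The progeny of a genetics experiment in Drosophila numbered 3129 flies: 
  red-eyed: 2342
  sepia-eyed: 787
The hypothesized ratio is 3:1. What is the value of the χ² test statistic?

Total ratio parts = 4. Expected numbers out of 3129:
  red-eyed: 3129 × 3/4 = 2346.75
  sepia-eyed: 3129 × 1/4 = 782.25
χ² = Σ (O − E)² / E
  red-eyed: (2342 − 2346.75)² / 2346.75 = 0.0096
  sepia-eyed: (787 − 782.25)² / 782.25 = 0.0288
χ² = 0.0096 + 0.0288 = 0.0384 ≈ 0.038

0.038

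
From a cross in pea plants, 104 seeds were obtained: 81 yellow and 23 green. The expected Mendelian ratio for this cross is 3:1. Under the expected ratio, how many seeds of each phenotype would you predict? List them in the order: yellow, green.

The 3:1 ratio has 4 parts, so with N = 104 the expected counts are:
  yellow: 104 × 3/4 = 78
  green: 104 × 1/4 = 26

78, 26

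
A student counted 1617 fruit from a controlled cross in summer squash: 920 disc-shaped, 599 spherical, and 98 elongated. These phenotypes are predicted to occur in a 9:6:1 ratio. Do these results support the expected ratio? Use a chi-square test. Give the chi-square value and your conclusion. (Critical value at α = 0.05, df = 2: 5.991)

0.302; consistent

Total ratio parts = 16. Expected numbers out of 1617:
  disc-shaped: 1617 × 9/16 = 909.5625
  spherical: 1617 × 6/16 = 606.375
  elongated: 1617 × 1/16 = 101.0625
χ² = Σ (O − E)² / E
  disc-shaped: (920 − 909.5625)² / 909.5625 = 0.1198
  spherical: (599 − 606.375)² / 606.375 = 0.0897
  elongated: (98 − 101.0625)² / 101.0625 = 0.0928
χ² = 0.1198 + 0.0897 + 0.0928 = 0.3023 ≈ 0.302
Degrees of freedom = 3 − 1 = 2; critical value at α = 0.05 is 5.991.
Since 0.302 < 5.991, we fail to reject the null hypothesis — the data are consistent with the 9:6:1 ratio.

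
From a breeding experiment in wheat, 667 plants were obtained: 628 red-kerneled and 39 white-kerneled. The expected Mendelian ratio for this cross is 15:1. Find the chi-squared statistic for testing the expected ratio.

0.185

The 15:1 ratio has 16 parts, so with N = 667 the expected counts are:
  red-kerneled: 667 × 15/16 = 625.3125
  white-kerneled: 667 × 1/16 = 41.6875
χ² = Σ (O − E)² / E
  red-kerneled: (628 − 625.3125)² / 625.3125 = 0.0116
  white-kerneled: (39 − 41.6875)² / 41.6875 = 0.1733
χ² = 0.0116 + 0.1733 = 0.1849 ≈ 0.185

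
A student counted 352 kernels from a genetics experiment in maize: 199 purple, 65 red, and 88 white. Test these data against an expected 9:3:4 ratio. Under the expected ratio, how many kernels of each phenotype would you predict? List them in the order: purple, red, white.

198, 66, 88

Under the 9:3:4 hypothesis (Σ ratio = 16, N = 352):
  purple: 352 × 9/16 = 198
  red: 352 × 3/16 = 66
  white: 352 × 4/16 = 88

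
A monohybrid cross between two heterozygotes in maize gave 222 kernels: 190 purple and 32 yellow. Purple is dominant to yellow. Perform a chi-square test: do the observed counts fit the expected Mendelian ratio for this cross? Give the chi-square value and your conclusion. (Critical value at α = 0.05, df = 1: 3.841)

For a monohybrid cross between heterozygotes with complete dominance, the expected phenotypic ratio is 3:1.
Total ratio parts = 4. Expected numbers out of 222:
  purple: 222 × 3/4 = 166.5
  yellow: 222 × 1/4 = 55.5
χ² = Σ (O − E)² / E
  purple: (190 − 166.5)² / 166.5 = 3.3168
  yellow: (32 − 55.5)² / 55.5 = 9.9505
χ² = 3.3168 + 9.9505 = 13.2673 ≈ 13.267
Degrees of freedom = 2 − 1 = 1; critical value at α = 0.05 is 3.841.
Since 13.267 > 3.841, we reject the null hypothesis — the data do not fit the 3:1 ratio.

13.267; not consistent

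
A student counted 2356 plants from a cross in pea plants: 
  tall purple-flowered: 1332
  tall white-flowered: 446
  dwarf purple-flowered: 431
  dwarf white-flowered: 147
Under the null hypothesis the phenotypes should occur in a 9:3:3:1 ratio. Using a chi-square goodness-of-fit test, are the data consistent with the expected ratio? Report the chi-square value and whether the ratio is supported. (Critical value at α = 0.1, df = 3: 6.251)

Total ratio parts = 16. Expected numbers out of 2356:
  tall purple-flowered: 2356 × 9/16 = 1325.25
  tall white-flowered: 2356 × 3/16 = 441.75
  dwarf purple-flowered: 2356 × 3/16 = 441.75
  dwarf white-flowered: 2356 × 1/16 = 147.25
χ² = Σ (O − E)² / E
  tall purple-flowered: (1332 − 1325.25)² / 1325.25 = 0.0344
  tall white-flowered: (446 − 441.75)² / 441.75 = 0.0409
  dwarf purple-flowered: (431 − 441.75)² / 441.75 = 0.2616
  dwarf white-flowered: (147 − 147.25)² / 147.25 = 0.0004
χ² = 0.0344 + 0.0409 + 0.2616 + 0.0004 = 0.3373 ≈ 0.337
Degrees of freedom = 4 − 1 = 3; critical value at α = 0.1 is 6.251.
Since 0.337 < 6.251, we fail to reject the null hypothesis — the data are consistent with the 9:3:3:1 ratio.

0.337; consistent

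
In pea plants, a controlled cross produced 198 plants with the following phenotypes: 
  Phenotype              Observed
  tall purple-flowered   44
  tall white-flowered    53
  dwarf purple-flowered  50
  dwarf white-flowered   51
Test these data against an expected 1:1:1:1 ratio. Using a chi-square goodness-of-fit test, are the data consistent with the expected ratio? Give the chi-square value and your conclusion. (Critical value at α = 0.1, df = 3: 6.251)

Under the 1:1:1:1 hypothesis (Σ ratio = 4, N = 198):
  tall purple-flowered: 198 × 1/4 = 49.5
  tall white-flowered: 198 × 1/4 = 49.5
  dwarf purple-flowered: 198 × 1/4 = 49.5
  dwarf white-flowered: 198 × 1/4 = 49.5
χ² = Σ (O − E)² / E
  tall purple-flowered: (44 − 49.5)² / 49.5 = 0.6111
  tall white-flowered: (53 − 49.5)² / 49.5 = 0.2475
  dwarf purple-flowered: (50 − 49.5)² / 49.5 = 0.0051
  dwarf white-flowered: (51 − 49.5)² / 49.5 = 0.0455
χ² = 0.6111 + 0.2475 + 0.0051 + 0.0455 = 0.9092 ≈ 0.909
Degrees of freedom = 4 − 1 = 3; critical value at α = 0.1 is 6.251.
Since 0.909 < 6.251, we fail to reject the null hypothesis — the data are consistent with the 1:1:1:1 ratio.

0.909; consistent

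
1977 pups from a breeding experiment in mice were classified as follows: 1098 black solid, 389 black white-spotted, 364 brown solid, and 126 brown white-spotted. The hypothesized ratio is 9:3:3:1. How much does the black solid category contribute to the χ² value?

0.178

Total ratio parts = 16. Expected numbers out of 1977:
  black solid: 1977 × 9/16 = 1112.0625
  black white-spotted: 1977 × 3/16 = 370.6875
  brown solid: 1977 × 3/16 = 370.6875
  brown white-spotted: 1977 × 1/16 = 123.5625
Contribution of black solid: (1098 − 1112.0625)² / 1112.0625 = 0.1778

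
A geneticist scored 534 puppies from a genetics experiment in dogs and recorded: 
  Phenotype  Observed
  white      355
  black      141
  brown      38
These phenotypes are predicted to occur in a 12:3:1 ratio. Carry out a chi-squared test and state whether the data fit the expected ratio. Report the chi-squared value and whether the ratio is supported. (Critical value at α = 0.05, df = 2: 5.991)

22.497; not consistent

The 12:3:1 ratio has 16 parts, so with N = 534 the expected counts are:
  white: 534 × 12/16 = 400.5
  black: 534 × 3/16 = 100.125
  brown: 534 × 1/16 = 33.375
χ² = Σ (O − E)² / E
  white: (355 − 400.5)² / 400.5 = 5.1692
  black: (141 − 100.125)² / 100.125 = 16.6868
  brown: (38 − 33.375)² / 33.375 = 0.6409
χ² = 5.1692 + 16.6868 + 0.6409 = 22.4969 ≈ 22.497
Degrees of freedom = 3 − 1 = 2; critical value at α = 0.05 is 5.991.
Since 22.497 > 5.991, we reject the null hypothesis — the data do not fit the 12:3:1 ratio.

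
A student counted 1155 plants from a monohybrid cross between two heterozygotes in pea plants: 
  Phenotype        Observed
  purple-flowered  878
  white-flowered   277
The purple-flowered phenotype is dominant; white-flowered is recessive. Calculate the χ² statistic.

For a monohybrid cross between heterozygotes with complete dominance, the expected phenotypic ratio is 3:1.
The 3:1 ratio has 4 parts, so with N = 1155 the expected counts are:
  purple-flowered: 1155 × 3/4 = 866.25
  white-flowered: 1155 × 1/4 = 288.75
χ² = Σ (O − E)² / E
  purple-flowered: (878 − 866.25)² / 866.25 = 0.1594
  white-flowered: (277 − 288.75)² / 288.75 = 0.4781
χ² = 0.1594 + 0.4781 = 0.6375 ≈ 0.638

0.638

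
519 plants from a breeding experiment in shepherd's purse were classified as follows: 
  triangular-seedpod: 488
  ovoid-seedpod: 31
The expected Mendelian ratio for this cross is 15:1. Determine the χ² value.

0.068

Expected counts for N = 519 under a 15:1 ratio (total parts = 16):
  triangular-seedpod: 519 × 15/16 = 486.5625
  ovoid-seedpod: 519 × 1/16 = 32.4375
χ² = Σ (O − E)² / E
  triangular-seedpod: (488 − 486.5625)² / 486.5625 = 0.0042
  ovoid-seedpod: (31 − 32.4375)² / 32.4375 = 0.0637
χ² = 0.0042 + 0.0637 = 0.0679 ≈ 0.068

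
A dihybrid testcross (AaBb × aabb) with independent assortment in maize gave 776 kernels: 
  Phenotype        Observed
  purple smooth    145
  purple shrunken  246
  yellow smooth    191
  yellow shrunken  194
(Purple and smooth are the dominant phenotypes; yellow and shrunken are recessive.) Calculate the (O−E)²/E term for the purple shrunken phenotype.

13.938

A dihybrid testcross with independent assortment gives a 1:1:1:1 ratio.
Total ratio parts = 4. Expected numbers out of 776:
  purple smooth: 776 × 1/4 = 194
  purple shrunken: 776 × 1/4 = 194
  yellow smooth: 776 × 1/4 = 194
  yellow shrunken: 776 × 1/4 = 194
Contribution of purple shrunken: (246 − 194)² / 194 = 13.9381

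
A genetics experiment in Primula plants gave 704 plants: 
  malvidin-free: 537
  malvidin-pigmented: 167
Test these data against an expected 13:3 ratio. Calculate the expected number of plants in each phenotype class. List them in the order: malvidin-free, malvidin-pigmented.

Under the 13:3 hypothesis (Σ ratio = 16, N = 704):
  malvidin-free: 704 × 13/16 = 572
  malvidin-pigmented: 704 × 3/16 = 132

572, 132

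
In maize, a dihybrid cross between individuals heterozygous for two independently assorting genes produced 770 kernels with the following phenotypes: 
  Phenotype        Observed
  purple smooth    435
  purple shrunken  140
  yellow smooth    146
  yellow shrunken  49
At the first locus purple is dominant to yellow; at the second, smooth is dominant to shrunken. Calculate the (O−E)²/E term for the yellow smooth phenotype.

0.018

A dihybrid F₂ with independent assortment and complete dominance at both loci gives a 9:3:3:1 phenotypic ratio.
Total ratio parts = 16. Expected numbers out of 770:
  purple smooth: 770 × 9/16 = 433.125
  purple shrunken: 770 × 3/16 = 144.375
  yellow smooth: 770 × 3/16 = 144.375
  yellow shrunken: 770 × 1/16 = 48.125
Contribution of yellow smooth: (146 − 144.375)² / 144.375 = 0.0183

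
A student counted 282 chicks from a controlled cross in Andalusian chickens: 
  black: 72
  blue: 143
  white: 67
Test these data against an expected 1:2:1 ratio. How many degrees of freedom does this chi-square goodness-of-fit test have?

A goodness-of-fit test with 3 phenotype classes has df = 3 − 1 = 2.

2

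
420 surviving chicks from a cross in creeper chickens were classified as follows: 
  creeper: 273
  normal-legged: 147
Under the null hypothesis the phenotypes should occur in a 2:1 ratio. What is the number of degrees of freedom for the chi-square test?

A goodness-of-fit test with 2 phenotype classes has df = 2 − 1 = 1.

1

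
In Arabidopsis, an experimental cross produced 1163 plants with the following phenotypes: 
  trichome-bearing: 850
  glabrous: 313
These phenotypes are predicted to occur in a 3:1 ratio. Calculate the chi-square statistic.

The 3:1 ratio has 4 parts, so with N = 1163 the expected counts are:
  trichome-bearing: 1163 × 3/4 = 872.25
  glabrous: 1163 × 1/4 = 290.75
χ² = Σ (O − E)² / E
  trichome-bearing: (850 − 872.25)² / 872.25 = 0.5676
  glabrous: (313 − 290.75)² / 290.75 = 1.7027
χ² = 0.5676 + 1.7027 = 2.2703 ≈ 2.270

2.270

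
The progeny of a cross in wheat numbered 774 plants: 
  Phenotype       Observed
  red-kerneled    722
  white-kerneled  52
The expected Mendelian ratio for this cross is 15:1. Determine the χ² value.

0.290

Total ratio parts = 16. Expected numbers out of 774:
  red-kerneled: 774 × 15/16 = 725.625
  white-kerneled: 774 × 1/16 = 48.375
χ² = Σ (O − E)² / E
  red-kerneled: (722 − 725.625)² / 725.625 = 0.0181
  white-kerneled: (52 − 48.375)² / 48.375 = 0.2716
χ² = 0.0181 + 0.2716 = 0.2897 ≈ 0.290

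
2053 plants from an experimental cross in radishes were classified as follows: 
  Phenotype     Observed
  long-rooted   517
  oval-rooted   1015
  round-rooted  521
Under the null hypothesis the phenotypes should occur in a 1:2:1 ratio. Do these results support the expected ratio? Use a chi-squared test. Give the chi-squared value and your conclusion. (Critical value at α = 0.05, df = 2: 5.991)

The 1:2:1 ratio has 4 parts, so with N = 2053 the expected counts are:
  long-rooted: 2053 × 1/4 = 513.25
  oval-rooted: 2053 × 2/4 = 1026.5
  round-rooted: 2053 × 1/4 = 513.25
χ² = Σ (O − E)² / E
  long-rooted: (517 − 513.25)² / 513.25 = 0.0274
  oval-rooted: (1015 − 1026.5)² / 1026.5 = 0.1288
  round-rooted: (521 − 513.25)² / 513.25 = 0.1170
χ² = 0.0274 + 0.1288 + 0.1170 = 0.2732 ≈ 0.273
Degrees of freedom = 3 − 1 = 2; critical value at α = 0.05 is 5.991.
Since 0.273 < 5.991, we fail to reject the null hypothesis — the data are consistent with the 1:2:1 ratio.

0.273; consistent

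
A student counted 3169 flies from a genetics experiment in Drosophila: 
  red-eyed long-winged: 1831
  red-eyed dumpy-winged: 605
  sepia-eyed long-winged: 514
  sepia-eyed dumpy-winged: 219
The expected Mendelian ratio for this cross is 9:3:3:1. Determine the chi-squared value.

Under the 9:3:3:1 hypothesis (Σ ratio = 16, N = 3169):
  red-eyed long-winged: 3169 × 9/16 = 1782.5625
  red-eyed dumpy-winged: 3169 × 3/16 = 594.1875
  sepia-eyed long-winged: 3169 × 3/16 = 594.1875
  sepia-eyed dumpy-winged: 3169 × 1/16 = 198.0625
χ² = Σ (O − E)² / E
  red-eyed long-winged: (1831 − 1782.5625)² / 1782.5625 = 1.3162
  red-eyed dumpy-winged: (605 − 594.1875)² / 594.1875 = 0.1968
  sepia-eyed long-winged: (514 − 594.1875)² / 594.1875 = 10.8216
  sepia-eyed dumpy-winged: (219 − 198.0625)² / 198.0625 = 2.2133
χ² = 1.3162 + 0.1968 + 10.8216 + 2.2133 = 14.5479 ≈ 14.548

14.548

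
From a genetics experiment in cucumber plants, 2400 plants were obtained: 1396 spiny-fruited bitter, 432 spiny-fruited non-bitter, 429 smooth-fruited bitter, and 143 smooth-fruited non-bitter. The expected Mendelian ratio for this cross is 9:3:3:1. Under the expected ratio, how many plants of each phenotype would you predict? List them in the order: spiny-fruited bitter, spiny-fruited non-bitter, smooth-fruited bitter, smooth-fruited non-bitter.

1350, 450, 450, 150

The 9:3:3:1 ratio has 16 parts, so with N = 2400 the expected counts are:
  spiny-fruited bitter: 2400 × 9/16 = 1350
  spiny-fruited non-bitter: 2400 × 3/16 = 450
  smooth-fruited bitter: 2400 × 3/16 = 450
  smooth-fruited non-bitter: 2400 × 1/16 = 150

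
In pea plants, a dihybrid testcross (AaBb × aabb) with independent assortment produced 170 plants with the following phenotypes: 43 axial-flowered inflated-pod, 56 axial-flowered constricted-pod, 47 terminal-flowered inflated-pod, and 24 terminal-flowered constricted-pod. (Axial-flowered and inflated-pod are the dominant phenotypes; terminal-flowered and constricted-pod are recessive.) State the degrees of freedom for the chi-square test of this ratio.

3

A dihybrid testcross with independent assortment gives a 1:1:1:1 ratio.
A goodness-of-fit test with 4 phenotype classes has df = 4 − 1 = 3.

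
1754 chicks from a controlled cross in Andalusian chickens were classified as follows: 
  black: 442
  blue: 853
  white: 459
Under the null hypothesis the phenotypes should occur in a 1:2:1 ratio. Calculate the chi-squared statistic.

1.643

Under the 1:2:1 hypothesis (Σ ratio = 4, N = 1754):
  black: 1754 × 1/4 = 438.5
  blue: 1754 × 2/4 = 877
  white: 1754 × 1/4 = 438.5
χ² = Σ (O − E)² / E
  black: (442 − 438.5)² / 438.5 = 0.0279
  blue: (853 − 877)² / 877 = 0.6568
  white: (459 − 438.5)² / 438.5 = 0.9584
χ² = 0.0279 + 0.6568 + 0.9584 = 1.6431 ≈ 1.643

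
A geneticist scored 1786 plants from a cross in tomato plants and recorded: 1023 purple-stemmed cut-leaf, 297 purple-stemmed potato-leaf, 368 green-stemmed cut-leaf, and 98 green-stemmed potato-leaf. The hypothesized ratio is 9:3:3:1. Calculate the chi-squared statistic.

9.560

Under the 9:3:3:1 hypothesis (Σ ratio = 16, N = 1786):
  purple-stemmed cut-leaf: 1786 × 9/16 = 1004.625
  purple-stemmed potato-leaf: 1786 × 3/16 = 334.875
  green-stemmed cut-leaf: 1786 × 3/16 = 334.875
  green-stemmed potato-leaf: 1786 × 1/16 = 111.625
χ² = Σ (O − E)² / E
  purple-stemmed cut-leaf: (1023 − 1004.625)² / 1004.625 = 0.3361
  purple-stemmed potato-leaf: (297 − 334.875)² / 334.875 = 4.2837
  green-stemmed cut-leaf: (368 − 334.875)² / 334.875 = 3.2766
  green-stemmed potato-leaf: (98 − 111.625)² / 111.625 = 1.6631
χ² = 0.3361 + 4.2837 + 3.2766 + 1.6631 = 9.5595 ≈ 9.560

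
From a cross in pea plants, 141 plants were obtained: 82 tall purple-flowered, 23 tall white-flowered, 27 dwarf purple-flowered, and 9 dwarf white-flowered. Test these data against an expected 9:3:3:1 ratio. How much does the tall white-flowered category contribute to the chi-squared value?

0.447

Expected counts for N = 141 under a 9:3:3:1 ratio (total parts = 16):
  tall purple-flowered: 141 × 9/16 = 79.3125
  tall white-flowered: 141 × 3/16 = 26.4375
  dwarf purple-flowered: 141 × 3/16 = 26.4375
  dwarf white-flowered: 141 × 1/16 = 8.8125
Contribution of tall white-flowered: (23 − 26.4375)² / 26.4375 = 0.4470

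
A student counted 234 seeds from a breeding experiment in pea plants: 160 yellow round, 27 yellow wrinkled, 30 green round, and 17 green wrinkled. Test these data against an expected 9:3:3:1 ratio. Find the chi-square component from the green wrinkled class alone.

0.386

Under the 9:3:3:1 hypothesis (Σ ratio = 16, N = 234):
  yellow round: 234 × 9/16 = 131.625
  yellow wrinkled: 234 × 3/16 = 43.875
  green round: 234 × 3/16 = 43.875
  green wrinkled: 234 × 1/16 = 14.625
Contribution of green wrinkled: (17 − 14.625)² / 14.625 = 0.3857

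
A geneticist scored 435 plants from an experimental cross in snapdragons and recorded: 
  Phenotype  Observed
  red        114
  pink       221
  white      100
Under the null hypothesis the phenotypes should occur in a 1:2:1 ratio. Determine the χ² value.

1.014

The 1:2:1 ratio has 4 parts, so with N = 435 the expected counts are:
  red: 435 × 1/4 = 108.75
  pink: 435 × 2/4 = 217.5
  white: 435 × 1/4 = 108.75
χ² = Σ (O − E)² / E
  red: (114 − 108.75)² / 108.75 = 0.2534
  pink: (221 − 217.5)² / 217.5 = 0.0563
  white: (100 − 108.75)² / 108.75 = 0.7040
χ² = 0.2534 + 0.0563 + 0.7040 = 1.0137 ≈ 1.014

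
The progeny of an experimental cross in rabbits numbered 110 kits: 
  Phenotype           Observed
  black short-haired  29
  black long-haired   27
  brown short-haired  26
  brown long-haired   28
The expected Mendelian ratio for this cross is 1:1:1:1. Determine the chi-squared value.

0.182

Expected counts for N = 110 under a 1:1:1:1 ratio (total parts = 4):
  black short-haired: 110 × 1/4 = 27.5
  black long-haired: 110 × 1/4 = 27.5
  brown short-haired: 110 × 1/4 = 27.5
  brown long-haired: 110 × 1/4 = 27.5
χ² = Σ (O − E)² / E
  black short-haired: (29 − 27.5)² / 27.5 = 0.0818
  black long-haired: (27 − 27.5)² / 27.5 = 0.0091
  brown short-haired: (26 − 27.5)² / 27.5 = 0.0818
  brown long-haired: (28 − 27.5)² / 27.5 = 0.0091
χ² = 0.0818 + 0.0091 + 0.0818 + 0.0091 = 0.1818 ≈ 0.182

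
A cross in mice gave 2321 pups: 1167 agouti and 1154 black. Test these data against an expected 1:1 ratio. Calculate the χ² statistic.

0.073

Total ratio parts = 2. Expected numbers out of 2321:
  agouti: 2321 × 1/2 = 1160.5
  black: 2321 × 1/2 = 1160.5
χ² = Σ (O − E)² / E
  agouti: (1167 − 1160.5)² / 1160.5 = 0.0364
  black: (1154 − 1160.5)² / 1160.5 = 0.0364
χ² = 0.0364 + 0.0364 = 0.0728 ≈ 0.073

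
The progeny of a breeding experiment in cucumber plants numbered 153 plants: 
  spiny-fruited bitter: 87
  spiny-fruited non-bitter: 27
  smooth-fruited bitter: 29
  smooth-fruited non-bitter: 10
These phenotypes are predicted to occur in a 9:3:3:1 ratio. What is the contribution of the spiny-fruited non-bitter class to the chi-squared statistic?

0.099

Total ratio parts = 16. Expected numbers out of 153:
  spiny-fruited bitter: 153 × 9/16 = 86.0625
  spiny-fruited non-bitter: 153 × 3/16 = 28.6875
  smooth-fruited bitter: 153 × 3/16 = 28.6875
  smooth-fruited non-bitter: 153 × 1/16 = 9.5625
Contribution of spiny-fruited non-bitter: (27 − 28.6875)² / 28.6875 = 0.0993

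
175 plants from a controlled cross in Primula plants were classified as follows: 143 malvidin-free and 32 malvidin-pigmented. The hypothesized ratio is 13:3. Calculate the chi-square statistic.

0.025

Expected counts for N = 175 under a 13:3 ratio (total parts = 16):
  malvidin-free: 175 × 13/16 = 142.1875
  malvidin-pigmented: 175 × 3/16 = 32.8125
χ² = Σ (O − E)² / E
  malvidin-free: (143 − 142.1875)² / 142.1875 = 0.0046
  malvidin-pigmented: (32 − 32.8125)² / 32.8125 = 0.0201
χ² = 0.0046 + 0.0201 = 0.0247 ≈ 0.025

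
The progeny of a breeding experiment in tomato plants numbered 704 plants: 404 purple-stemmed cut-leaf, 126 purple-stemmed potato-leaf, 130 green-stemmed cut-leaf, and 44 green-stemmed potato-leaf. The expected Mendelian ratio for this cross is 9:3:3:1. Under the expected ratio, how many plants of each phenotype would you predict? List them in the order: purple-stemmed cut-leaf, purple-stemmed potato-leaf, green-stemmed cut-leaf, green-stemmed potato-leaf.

Under the 9:3:3:1 hypothesis (Σ ratio = 16, N = 704):
  purple-stemmed cut-leaf: 704 × 9/16 = 396
  purple-stemmed potato-leaf: 704 × 3/16 = 132
  green-stemmed cut-leaf: 704 × 3/16 = 132
  green-stemmed potato-leaf: 704 × 1/16 = 44

396, 132, 132, 44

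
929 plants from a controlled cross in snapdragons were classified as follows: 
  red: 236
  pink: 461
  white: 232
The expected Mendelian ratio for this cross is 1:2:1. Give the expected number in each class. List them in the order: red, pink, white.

232.25, 464.5, 232.25

Under the 1:2:1 hypothesis (Σ ratio = 4, N = 929):
  red: 929 × 1/4 = 232.25
  pink: 929 × 2/4 = 464.5
  white: 929 × 1/4 = 232.25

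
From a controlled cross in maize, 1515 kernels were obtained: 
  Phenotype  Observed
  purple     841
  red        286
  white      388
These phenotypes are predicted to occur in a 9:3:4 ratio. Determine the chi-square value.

0.386

Expected counts for N = 1515 under a 9:3:4 ratio (total parts = 16):
  purple: 1515 × 9/16 = 852.1875
  red: 1515 × 3/16 = 284.0625
  white: 1515 × 4/16 = 378.75
χ² = Σ (O − E)² / E
  purple: (841 − 852.1875)² / 852.1875 = 0.1469
  red: (286 − 284.0625)² / 284.0625 = 0.0132
  white: (388 − 378.75)² / 378.75 = 0.2259
χ² = 0.1469 + 0.0132 + 0.2259 = 0.386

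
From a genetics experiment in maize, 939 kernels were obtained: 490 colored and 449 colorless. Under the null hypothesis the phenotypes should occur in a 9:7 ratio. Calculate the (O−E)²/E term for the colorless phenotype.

3.550

Total ratio parts = 16. Expected numbers out of 939:
  colored: 939 × 9/16 = 528.1875
  colorless: 939 × 7/16 = 410.8125
Contribution of colorless: (449 − 410.8125)² / 410.8125 = 3.5498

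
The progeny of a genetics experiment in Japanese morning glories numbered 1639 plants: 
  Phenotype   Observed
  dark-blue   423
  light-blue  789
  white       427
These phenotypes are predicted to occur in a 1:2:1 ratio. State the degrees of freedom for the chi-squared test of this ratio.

2

A goodness-of-fit test with 3 phenotype classes has df = 3 − 1 = 2.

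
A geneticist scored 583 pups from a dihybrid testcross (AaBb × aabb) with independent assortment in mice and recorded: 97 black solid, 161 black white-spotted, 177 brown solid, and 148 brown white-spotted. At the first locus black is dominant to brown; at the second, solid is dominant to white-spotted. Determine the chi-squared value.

24.636

A dihybrid testcross with independent assortment gives a 1:1:1:1 ratio.
Total ratio parts = 4. Expected numbers out of 583:
  black solid: 583 × 1/4 = 145.75
  black white-spotted: 583 × 1/4 = 145.75
  brown solid: 583 × 1/4 = 145.75
  brown white-spotted: 583 × 1/4 = 145.75
χ² = Σ (O − E)² / E
  black solid: (97 − 145.75)² / 145.75 = 16.3057
  black white-spotted: (161 − 145.75)² / 145.75 = 1.5956
  brown solid: (177 − 145.75)² / 145.75 = 6.7003
  brown white-spotted: (148 − 145.75)² / 145.75 = 0.0347
χ² = 16.3057 + 1.5956 + 6.7003 + 0.0347 = 24.6363 ≈ 24.636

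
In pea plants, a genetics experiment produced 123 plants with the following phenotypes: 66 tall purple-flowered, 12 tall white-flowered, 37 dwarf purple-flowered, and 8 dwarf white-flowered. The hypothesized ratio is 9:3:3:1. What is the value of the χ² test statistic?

Total ratio parts = 16. Expected numbers out of 123:
  tall purple-flowered: 123 × 9/16 = 69.1875
  tall white-flowered: 123 × 3/16 = 23.0625
  dwarf purple-flowered: 123 × 3/16 = 23.0625
  dwarf white-flowered: 123 × 1/16 = 7.6875
χ² = Σ (O − E)² / E
  tall purple-flowered: (66 − 69.1875)² / 69.1875 = 0.1468
  tall white-flowered: (12 − 23.0625)² / 23.0625 = 5.3064
  dwarf purple-flowered: (37 − 23.0625)² / 23.0625 = 8.4229
  dwarf white-flowered: (8 − 7.6875)² / 7.6875 = 0.0127
χ² = 0.1468 + 5.3064 + 8.4229 + 0.0127 = 13.8888 ≈ 13.889

13.889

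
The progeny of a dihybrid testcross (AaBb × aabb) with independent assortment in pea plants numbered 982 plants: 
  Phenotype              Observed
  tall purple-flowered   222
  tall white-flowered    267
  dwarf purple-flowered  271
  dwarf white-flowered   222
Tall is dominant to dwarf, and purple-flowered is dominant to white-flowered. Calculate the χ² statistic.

A dihybrid testcross with independent assortment gives a 1:1:1:1 ratio.
Under the 1:1:1:1 hypothesis (Σ ratio = 4, N = 982):
  tall purple-flowered: 982 × 1/4 = 245.5
  tall white-flowered: 982 × 1/4 = 245.5
  dwarf purple-flowered: 982 × 1/4 = 245.5
  dwarf white-flowered: 982 × 1/4 = 245.5
χ² = Σ (O − E)² / E
  tall purple-flowered: (222 − 245.5)² / 245.5 = 2.2495
  tall white-flowered: (267 − 245.5)² / 245.5 = 1.8829
  dwarf purple-flowered: (271 − 245.5)² / 245.5 = 2.6487
  dwarf white-flowered: (222 − 245.5)² / 245.5 = 2.2495
χ² = 2.2495 + 1.8829 + 2.6487 + 2.2495 = 9.0306 ≈ 9.031

9.031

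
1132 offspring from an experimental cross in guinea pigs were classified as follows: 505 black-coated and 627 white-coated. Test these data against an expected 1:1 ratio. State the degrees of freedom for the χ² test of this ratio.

A goodness-of-fit test with 2 phenotype classes has df = 2 − 1 = 1.

1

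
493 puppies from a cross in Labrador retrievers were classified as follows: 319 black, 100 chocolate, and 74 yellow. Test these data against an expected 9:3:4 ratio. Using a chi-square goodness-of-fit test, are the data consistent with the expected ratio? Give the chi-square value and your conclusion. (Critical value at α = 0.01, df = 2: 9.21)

26.565; not consistent

Under the 9:3:4 hypothesis (Σ ratio = 16, N = 493):
  black: 493 × 9/16 = 277.3125
  chocolate: 493 × 3/16 = 92.4375
  yellow: 493 × 4/16 = 123.25
χ² = Σ (O − E)² / E
  black: (319 − 277.3125)² / 277.3125 = 6.2667
  chocolate: (100 − 92.4375)² / 92.4375 = 0.6187
  yellow: (74 − 123.25)² / 123.25 = 19.6800
χ² = 6.2667 + 0.6187 + 19.6800 = 26.5654 ≈ 26.565
Degrees of freedom = 3 − 1 = 2; critical value at α = 0.01 is 9.21.
Since 26.565 > 9.21, we reject the null hypothesis — the data do not fit the 9:3:4 ratio.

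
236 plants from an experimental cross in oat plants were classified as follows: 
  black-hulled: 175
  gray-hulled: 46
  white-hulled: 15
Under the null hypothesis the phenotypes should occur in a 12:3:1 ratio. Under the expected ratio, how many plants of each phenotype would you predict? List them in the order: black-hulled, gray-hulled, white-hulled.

177, 44.25, 14.75

Under the 12:3:1 hypothesis (Σ ratio = 16, N = 236):
  black-hulled: 236 × 12/16 = 177
  gray-hulled: 236 × 3/16 = 44.25
  white-hulled: 236 × 1/16 = 14.75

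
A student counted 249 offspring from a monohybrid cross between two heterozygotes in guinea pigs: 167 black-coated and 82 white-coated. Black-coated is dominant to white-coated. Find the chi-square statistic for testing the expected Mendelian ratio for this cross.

For a monohybrid cross between heterozygotes with complete dominance, the expected phenotypic ratio is 3:1.
Expected counts for N = 249 under a 3:1 ratio (total parts = 4):
  black-coated: 249 × 3/4 = 186.75
  white-coated: 249 × 1/4 = 62.25
χ² = Σ (O − E)² / E
  black-coated: (167 − 186.75)² / 186.75 = 2.0887
  white-coated: (82 − 62.25)² / 62.25 = 6.2661
χ² = 2.0887 + 6.2661 = 8.3548 ≈ 8.355

8.355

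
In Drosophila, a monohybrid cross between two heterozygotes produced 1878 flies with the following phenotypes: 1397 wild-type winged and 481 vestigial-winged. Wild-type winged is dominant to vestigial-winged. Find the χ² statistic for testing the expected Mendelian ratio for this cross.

For a monohybrid cross between heterozygotes with complete dominance, the expected phenotypic ratio is 3:1.
Under the 3:1 hypothesis (Σ ratio = 4, N = 1878):
  wild-type winged: 1878 × 3/4 = 1408.5
  vestigial-winged: 1878 × 1/4 = 469.5
χ² = Σ (O − E)² / E
  wild-type winged: (1397 − 1408.5)² / 1408.5 = 0.0939
  vestigial-winged: (481 − 469.5)² / 469.5 = 0.2817
χ² = 0.0939 + 0.2817 = 0.3756 ≈ 0.376

0.376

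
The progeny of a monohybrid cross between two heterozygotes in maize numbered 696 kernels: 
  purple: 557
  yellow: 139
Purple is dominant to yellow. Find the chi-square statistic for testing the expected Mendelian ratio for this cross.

9.387

For a monohybrid cross between heterozygotes with complete dominance, the expected phenotypic ratio is 3:1.
Expected counts for N = 696 under a 3:1 ratio (total parts = 4):
  purple: 696 × 3/4 = 522
  yellow: 696 × 1/4 = 174
χ² = Σ (O − E)² / E
  purple: (557 − 522)² / 522 = 2.3467
  yellow: (139 − 174)² / 174 = 7.0402
χ² = 2.3467 + 7.0402 = 9.3869 ≈ 9.387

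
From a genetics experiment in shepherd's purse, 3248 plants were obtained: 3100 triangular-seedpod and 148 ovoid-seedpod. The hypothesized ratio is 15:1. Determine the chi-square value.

The 15:1 ratio has 16 parts, so with N = 3248 the expected counts are:
  triangular-seedpod: 3248 × 15/16 = 3045
  ovoid-seedpod: 3248 × 1/16 = 203
χ² = Σ (O − E)² / E
  triangular-seedpod: (3100 − 3045)² / 3045 = 0.9934
  ovoid-seedpod: (148 − 203)² / 203 = 14.9015
χ² = 0.9934 + 14.9015 = 15.8949 ≈ 15.895

15.895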